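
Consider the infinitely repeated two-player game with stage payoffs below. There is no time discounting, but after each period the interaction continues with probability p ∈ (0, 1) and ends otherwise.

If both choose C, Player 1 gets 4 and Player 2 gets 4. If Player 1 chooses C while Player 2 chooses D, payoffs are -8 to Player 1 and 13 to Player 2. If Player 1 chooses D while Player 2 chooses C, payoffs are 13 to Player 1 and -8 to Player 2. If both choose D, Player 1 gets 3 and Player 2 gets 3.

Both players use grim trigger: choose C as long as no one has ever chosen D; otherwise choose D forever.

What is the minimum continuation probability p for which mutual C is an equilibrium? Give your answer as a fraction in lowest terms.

With no time discounting, the continuation probability p plays the role of the discount factor.
Grim-trigger IC: 4/(1−p) ≥ 13 + 3p/(1−p) ⇒ p ≥ (13−4)/(13−3) = 9/10.

9/10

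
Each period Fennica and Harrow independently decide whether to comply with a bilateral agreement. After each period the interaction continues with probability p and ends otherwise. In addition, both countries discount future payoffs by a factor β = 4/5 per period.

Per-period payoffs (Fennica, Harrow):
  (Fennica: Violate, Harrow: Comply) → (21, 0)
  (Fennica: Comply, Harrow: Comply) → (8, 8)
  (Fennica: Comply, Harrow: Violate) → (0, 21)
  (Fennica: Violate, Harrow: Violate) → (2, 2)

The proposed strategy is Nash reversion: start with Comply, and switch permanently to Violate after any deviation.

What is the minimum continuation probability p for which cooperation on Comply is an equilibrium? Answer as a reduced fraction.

65/76

Expected continuation weight on next period's payoff is β·p = 4/5·p, which plays the role of the discount factor.
Cooperation requires 4/5·p ≥ (21−8)/(21−2) = 13/19, hence p ≥ 65/76.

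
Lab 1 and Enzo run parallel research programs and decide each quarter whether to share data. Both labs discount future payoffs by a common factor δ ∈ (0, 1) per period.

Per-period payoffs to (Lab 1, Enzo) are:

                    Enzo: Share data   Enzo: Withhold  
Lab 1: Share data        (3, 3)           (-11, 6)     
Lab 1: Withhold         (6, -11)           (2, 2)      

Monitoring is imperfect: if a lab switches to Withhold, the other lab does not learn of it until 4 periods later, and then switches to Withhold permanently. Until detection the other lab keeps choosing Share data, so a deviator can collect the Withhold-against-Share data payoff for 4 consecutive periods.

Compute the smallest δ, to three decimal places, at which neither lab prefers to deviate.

0.931

A deviator earns 6 for 4 periods, then 2 forever; cooperating earns 3 forever. Multiplying the IC by (1−δ):
3 ≥ 6(1−δ^4) + 2δ^4, so 4·δ^4 ≥ 3 and δ^4 ≥ 3/4.
δ ≥ (3/4)^(1/4) ≈ 0.931.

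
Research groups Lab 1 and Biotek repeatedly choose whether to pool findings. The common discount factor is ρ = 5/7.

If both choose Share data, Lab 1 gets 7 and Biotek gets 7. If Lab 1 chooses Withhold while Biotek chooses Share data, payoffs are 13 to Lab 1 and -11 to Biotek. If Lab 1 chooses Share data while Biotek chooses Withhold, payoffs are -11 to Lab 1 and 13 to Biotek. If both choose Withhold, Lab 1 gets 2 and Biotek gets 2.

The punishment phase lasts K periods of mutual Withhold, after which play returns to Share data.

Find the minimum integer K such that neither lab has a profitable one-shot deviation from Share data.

IC: ρ(1−ρ^K)/(1−ρ) ≥ (13−7)/(7−2) = 6/5.
With ρ = 5/7: need 1 − ρ^K ≥ 6/5·(1−5/7)/(5/7), i.e. ρ^K ≤ 0.5200.
Since (5/7)^1 = 0.7143 and (5/7)^2 = 0.5102, the smallest such K is 2.

2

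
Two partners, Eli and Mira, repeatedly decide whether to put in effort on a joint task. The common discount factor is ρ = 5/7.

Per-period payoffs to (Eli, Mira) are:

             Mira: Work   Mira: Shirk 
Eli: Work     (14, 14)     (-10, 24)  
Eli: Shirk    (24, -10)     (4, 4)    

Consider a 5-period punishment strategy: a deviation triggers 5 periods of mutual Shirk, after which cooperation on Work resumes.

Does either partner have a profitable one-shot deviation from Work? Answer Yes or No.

No

Comparing payoff streams over the 6 periods until play realigns: cooperate → 14(1+ρ+…+ρ^5); deviate → 24 + 4(ρ+…+ρ^5).
Cooperation is sustained iff (14−4)(ρ+…+ρ^5) ≥ 24−14.
ρ+…+ρ^5 = 5/7·(1−(5/7)^5)/(1−5/7) = 2.0352, and (24−14)/(14−4) = 1.0000.
2.0352 ≥ 1.0000, so cooperation is sustainable.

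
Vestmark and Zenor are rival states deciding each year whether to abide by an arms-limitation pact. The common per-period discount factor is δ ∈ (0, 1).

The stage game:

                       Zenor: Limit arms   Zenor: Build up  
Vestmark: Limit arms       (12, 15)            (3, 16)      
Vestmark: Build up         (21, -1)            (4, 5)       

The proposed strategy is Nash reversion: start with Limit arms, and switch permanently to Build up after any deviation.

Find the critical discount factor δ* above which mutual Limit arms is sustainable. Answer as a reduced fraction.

For Vestmark: deviation gain 21−12 = 9, per-period punishment loss 12−4 = 8. IC gives δ ≥ 9/17.
For Zenor: gain 1, loss 10 per period, so δ ≥ 1/11.
The tighter constraint is Vestmark's, so cooperation needs δ ≥ 9/17.

9/17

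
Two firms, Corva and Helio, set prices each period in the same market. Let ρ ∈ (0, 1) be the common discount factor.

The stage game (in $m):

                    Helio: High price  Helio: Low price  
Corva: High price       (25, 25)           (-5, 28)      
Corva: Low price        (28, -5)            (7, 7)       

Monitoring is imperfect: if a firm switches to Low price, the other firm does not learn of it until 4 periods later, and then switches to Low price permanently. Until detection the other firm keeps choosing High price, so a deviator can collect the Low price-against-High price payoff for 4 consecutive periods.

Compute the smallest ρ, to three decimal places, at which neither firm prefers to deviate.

The best deviation is to choose Low price for all 4 undetected periods, earning 28 each, then 7 forever once detected.
Deviation value: 28(1−ρ^4)/(1−ρ) + 7ρ^4/(1−ρ); cooperation value: 25/(1−ρ).
IC: 25 ≥ 28(1−ρ^4) + 7ρ^4 = 28 − 21ρ^4.
So ρ^4 ≥ 3/21 = 1/7, giving ρ ≥ (1/7)^(1/4) ≈ 0.615.

0.615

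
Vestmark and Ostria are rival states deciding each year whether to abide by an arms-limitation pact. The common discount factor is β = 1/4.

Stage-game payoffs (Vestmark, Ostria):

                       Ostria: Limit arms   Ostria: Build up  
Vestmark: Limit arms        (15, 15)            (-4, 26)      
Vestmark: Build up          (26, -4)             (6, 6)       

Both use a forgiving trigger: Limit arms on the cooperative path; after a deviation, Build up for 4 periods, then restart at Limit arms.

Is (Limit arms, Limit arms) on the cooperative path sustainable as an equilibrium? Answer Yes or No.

IC: β+…+β^4 ≥ (26−15)/(15−6) = 11/9.
At β = 1/4: partial sum = 0.3320 < 1.2222. Cooperation not sustainable.

No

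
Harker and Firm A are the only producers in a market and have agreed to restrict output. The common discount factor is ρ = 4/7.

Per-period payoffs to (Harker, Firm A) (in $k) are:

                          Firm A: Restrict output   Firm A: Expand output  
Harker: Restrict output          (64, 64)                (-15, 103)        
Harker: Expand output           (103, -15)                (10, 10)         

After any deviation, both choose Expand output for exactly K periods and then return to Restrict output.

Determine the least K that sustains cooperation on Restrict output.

2

IC: ρ(1−ρ^K)/(1−ρ) ≥ (103−64)/(64−10) = 13/18.
With ρ = 4/7: need 1 − ρ^K ≥ 13/18·(1−4/7)/(4/7), i.e. ρ^K ≤ 0.4583.
Since (4/7)^1 = 0.5714 and (4/7)^2 = 0.3265, the smallest such K is 2.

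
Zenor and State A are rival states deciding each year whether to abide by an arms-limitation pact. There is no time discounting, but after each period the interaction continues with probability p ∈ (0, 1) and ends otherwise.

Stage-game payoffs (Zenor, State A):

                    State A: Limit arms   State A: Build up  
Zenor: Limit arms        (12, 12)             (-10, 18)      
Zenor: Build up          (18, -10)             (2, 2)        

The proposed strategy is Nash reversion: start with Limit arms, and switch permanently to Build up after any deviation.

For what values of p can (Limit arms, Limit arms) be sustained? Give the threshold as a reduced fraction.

3/8

With no time discounting, the continuation probability p plays the role of the discount factor.
Grim-trigger IC: 12/(1−p) ≥ 18 + 2p/(1−p) ⇒ p ≥ (18−12)/(18−2) = 3/8.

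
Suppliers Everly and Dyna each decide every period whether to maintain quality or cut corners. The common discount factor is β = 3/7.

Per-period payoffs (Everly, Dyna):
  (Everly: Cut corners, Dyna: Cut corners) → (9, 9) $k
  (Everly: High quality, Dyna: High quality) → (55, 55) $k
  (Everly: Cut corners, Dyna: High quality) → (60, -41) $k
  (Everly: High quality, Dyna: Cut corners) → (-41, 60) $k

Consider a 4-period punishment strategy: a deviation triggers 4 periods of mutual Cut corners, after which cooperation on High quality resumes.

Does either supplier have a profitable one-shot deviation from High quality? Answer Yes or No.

A one-shot deviation gives 60 now, then 9 for 4 periods, then back to 55.
Gain from deviating: (60−55) today; loss: (55−9) in each of the next 4 periods.
No-deviation condition: (55−9)(β+…+β^4) ≥ 60−55, i.e. β+…+β^4 ≥ 5/46.
At β = 3/7: β+…+β^4 = 0.7247 ≥ 0.1087.
So cooperation is sustainable.

No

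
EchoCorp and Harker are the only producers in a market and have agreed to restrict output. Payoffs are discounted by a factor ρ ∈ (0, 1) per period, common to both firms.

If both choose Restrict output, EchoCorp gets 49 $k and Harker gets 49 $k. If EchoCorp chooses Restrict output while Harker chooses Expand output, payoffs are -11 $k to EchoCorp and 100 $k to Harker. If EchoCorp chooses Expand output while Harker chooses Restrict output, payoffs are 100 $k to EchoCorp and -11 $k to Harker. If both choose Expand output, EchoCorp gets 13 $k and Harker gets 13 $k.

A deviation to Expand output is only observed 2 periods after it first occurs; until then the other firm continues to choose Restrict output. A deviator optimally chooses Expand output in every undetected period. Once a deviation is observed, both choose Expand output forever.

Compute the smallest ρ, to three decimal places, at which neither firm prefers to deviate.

0.766

The best deviation is to choose Expand output for all 2 undetected periods, earning 100 each, then 13 forever once detected.
Deviation value: 100(1−ρ^2)/(1−ρ) + 13ρ^2/(1−ρ); cooperation value: 49/(1−ρ).
IC: 49 ≥ 100(1−ρ^2) + 13ρ^2 = 100 − 87ρ^2.
So ρ^2 ≥ 51/87 = 17/29, giving ρ ≥ (17/29)^(1/2) ≈ 0.766.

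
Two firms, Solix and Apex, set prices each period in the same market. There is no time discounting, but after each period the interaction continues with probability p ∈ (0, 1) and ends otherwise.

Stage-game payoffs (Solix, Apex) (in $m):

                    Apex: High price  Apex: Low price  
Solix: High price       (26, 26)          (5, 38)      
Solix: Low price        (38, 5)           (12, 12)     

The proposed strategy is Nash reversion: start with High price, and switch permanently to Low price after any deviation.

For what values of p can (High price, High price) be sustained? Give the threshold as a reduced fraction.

With no time discounting, the continuation probability p plays the role of the discount factor.
Grim-trigger IC: 26/(1−p) ≥ 38 + 12p/(1−p) ⇒ p ≥ (38−26)/(38−12) = 6/13.

6/13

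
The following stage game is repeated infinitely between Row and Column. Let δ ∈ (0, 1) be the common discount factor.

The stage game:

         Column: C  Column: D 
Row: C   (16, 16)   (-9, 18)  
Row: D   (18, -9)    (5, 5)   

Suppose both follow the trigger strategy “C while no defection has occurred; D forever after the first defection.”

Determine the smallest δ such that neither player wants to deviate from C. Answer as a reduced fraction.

16/(1−δ) ≥ 18 + 5δ/(1−δ)
16 ≥ 18 − 13δ
δ ≥ 2/13.

2/13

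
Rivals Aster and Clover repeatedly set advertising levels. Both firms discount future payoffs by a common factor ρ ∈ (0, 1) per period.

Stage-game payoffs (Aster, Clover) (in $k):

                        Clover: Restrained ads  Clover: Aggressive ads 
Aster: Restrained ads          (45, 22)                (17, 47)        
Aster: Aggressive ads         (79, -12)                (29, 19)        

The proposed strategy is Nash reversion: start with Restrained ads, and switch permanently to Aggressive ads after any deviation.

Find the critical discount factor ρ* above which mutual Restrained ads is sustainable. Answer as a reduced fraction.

For Aster: deviation gain 79−45 = 34, per-period punishment loss 45−29 = 16. IC gives ρ ≥ 34/50 = 17/25.
For Clover: gain 25, loss 3 per period, so ρ ≥ 25/28.
The tighter constraint is Clover's, so cooperation needs ρ ≥ 25/28.

25/28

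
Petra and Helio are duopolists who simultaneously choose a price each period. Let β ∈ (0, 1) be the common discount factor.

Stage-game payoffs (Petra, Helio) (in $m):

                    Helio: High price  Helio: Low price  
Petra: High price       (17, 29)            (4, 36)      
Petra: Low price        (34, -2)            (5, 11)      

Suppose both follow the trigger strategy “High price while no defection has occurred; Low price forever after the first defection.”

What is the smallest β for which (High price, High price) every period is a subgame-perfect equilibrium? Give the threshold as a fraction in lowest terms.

17/29

Petra: cooperation gives 17 each period; deviation gives 34 once then 5 forever.
  17/(1−β) ≥ 34 + 5β/(1−β) ⇒ β ≥ 17/29.
Helio: cooperation gives 29 each period; deviation gives 36 once then 11 forever.
  β ≥ 7/25.
Both must hold, so the binding constraint is Petra's: β ≥ 17/29.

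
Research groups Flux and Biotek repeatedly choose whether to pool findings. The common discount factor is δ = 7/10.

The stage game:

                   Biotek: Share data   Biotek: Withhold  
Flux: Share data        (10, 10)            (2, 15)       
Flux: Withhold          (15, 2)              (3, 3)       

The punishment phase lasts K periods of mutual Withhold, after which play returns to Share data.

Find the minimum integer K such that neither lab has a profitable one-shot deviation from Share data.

IC: δ(1−δ^K)/(1−δ) ≥ (15−10)/(10−3) = 5/7.
With δ = 7/10: need 1 − δ^K ≥ 5/7·(1−7/10)/(7/10), i.e. δ^K ≤ 0.6939.
Since (7/10)^1 = 0.7000 and (7/10)^2 = 0.4900, the smallest such K is 2.

2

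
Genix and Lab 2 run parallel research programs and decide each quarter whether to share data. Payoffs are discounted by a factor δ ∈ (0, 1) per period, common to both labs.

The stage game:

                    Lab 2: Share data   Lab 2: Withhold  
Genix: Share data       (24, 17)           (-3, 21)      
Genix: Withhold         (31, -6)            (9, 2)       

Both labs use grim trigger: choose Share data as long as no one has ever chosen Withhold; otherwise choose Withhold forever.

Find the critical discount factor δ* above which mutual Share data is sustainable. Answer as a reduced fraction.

Genix's threshold: (31−24)/(31−9) = 7/22.
Lab 2's threshold: (21−17)/(21−2) = 4/19.
7/22 > 4/19, so Genix binds and δ* = 7/22.

7/22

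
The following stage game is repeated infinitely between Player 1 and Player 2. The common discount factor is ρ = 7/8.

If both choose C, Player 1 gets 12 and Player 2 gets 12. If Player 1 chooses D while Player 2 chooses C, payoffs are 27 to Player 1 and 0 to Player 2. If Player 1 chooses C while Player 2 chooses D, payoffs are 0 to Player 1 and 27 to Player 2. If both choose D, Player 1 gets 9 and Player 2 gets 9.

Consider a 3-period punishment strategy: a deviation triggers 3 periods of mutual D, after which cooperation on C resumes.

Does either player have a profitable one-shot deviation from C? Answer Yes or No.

Comparing payoff streams over the 4 periods until play realigns: cooperate → 12(1+ρ+…+ρ^3); deviate → 27 + 9(ρ+…+ρ^3).
Cooperation is sustained iff (12−9)(ρ+…+ρ^3) ≥ 27−12.
ρ+…+ρ^3 = 7/8·(1−(7/8)^3)/(1−7/8) = 2.3105, and (27−12)/(12−9) = 5.0000.
2.3105 < 5.0000, so cooperation is not sustainable.

Yes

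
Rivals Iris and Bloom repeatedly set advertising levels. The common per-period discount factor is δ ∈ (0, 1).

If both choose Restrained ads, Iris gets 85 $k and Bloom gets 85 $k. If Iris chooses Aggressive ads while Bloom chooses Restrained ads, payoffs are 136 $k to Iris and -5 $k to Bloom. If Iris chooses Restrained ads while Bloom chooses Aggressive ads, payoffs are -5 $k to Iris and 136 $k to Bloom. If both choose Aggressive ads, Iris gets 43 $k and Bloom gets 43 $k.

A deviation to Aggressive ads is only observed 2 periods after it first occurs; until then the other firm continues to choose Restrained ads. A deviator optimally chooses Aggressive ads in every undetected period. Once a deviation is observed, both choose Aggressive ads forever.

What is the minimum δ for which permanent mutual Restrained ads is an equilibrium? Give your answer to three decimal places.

Deviating for the 2 undetected periods gains 136−85 = 51 per period over cooperation, then loses 85−43 = 42 per period forever once punishment starts.
Gain: 51(1 + δ + … + δ^1); loss: 42·δ^2/(1−δ).
No profitable deviation ⇔ 51(1−δ^2) ≤ 42·δ^2, i.e. δ^2 ≥ 51/(51+42) = 17/31.
Hence δ ≥ (17/31)^(1/2) ≈ 0.741.

0.741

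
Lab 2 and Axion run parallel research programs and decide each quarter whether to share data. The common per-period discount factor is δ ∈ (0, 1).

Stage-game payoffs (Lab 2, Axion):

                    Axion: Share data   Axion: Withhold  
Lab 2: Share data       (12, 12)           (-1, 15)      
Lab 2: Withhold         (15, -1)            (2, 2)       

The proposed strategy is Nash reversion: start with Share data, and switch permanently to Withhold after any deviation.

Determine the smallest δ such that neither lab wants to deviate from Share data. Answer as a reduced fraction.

One-period gain from deviating is 15 − 12 = 3. The loss is 12 − 2 = 10 in every subsequent period, with present value 10·δ/(1−δ).
Deviation is unprofitable when 10·δ/(1−δ) ≥ 3, i.e. δ/(1−δ) ≥ 3/10.
Equivalently δ ≥ 3/(3+10) = 3/13.

3/13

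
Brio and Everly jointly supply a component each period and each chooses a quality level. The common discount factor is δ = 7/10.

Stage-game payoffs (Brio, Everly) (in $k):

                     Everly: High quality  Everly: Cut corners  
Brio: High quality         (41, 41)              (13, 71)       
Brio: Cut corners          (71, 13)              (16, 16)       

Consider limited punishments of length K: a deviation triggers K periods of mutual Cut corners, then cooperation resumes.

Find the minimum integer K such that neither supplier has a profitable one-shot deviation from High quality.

3

Need Σ_{k=1}^{K} δ^k ≥ (71−41)/(41−16) = 1.2000 at δ = 7/10.
At K = 2 the sum is 1.1900 < 1.2000; at K = 3 it is 1.5330 ≥ 1.2000.
So the minimum punishment length is K = 3.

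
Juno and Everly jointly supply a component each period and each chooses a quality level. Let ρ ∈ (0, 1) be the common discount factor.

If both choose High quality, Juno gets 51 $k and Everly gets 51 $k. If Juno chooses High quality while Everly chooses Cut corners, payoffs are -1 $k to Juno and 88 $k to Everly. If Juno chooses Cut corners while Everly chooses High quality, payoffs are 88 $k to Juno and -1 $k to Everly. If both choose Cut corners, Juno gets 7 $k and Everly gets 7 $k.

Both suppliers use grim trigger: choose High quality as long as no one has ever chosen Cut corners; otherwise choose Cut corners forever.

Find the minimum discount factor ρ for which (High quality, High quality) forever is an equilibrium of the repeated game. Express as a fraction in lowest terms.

37/81

Under grim trigger the critical discount factor is (T−C)/(T−P) with T = 88, C = 51, P = 7.
ρ* = (88−51)/(88−7) = 37/81.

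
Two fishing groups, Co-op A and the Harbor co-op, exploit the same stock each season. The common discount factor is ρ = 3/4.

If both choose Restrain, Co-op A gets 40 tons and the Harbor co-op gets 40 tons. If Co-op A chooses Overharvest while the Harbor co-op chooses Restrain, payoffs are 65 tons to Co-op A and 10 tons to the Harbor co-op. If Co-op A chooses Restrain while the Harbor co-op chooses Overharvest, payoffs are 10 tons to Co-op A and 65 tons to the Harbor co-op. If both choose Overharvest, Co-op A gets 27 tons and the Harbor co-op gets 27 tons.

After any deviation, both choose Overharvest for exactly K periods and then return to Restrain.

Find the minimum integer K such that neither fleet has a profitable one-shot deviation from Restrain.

4

Need Σ_{k=1}^{K} ρ^k ≥ (65−40)/(40−27) = 1.9231 at ρ = 3/4.
At K = 3 the sum is 1.7344 < 1.9231; at K = 4 it is 2.0508 ≥ 1.9231.
So the minimum punishment length is K = 4.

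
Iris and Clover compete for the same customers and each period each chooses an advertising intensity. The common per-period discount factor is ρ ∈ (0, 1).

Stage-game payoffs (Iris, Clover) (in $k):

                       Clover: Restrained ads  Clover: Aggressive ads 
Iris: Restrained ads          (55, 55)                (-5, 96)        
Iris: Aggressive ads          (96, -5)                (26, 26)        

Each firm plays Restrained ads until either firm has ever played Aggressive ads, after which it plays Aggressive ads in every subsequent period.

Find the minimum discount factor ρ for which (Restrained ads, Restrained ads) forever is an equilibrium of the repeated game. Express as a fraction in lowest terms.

41/70

55/(1−ρ) ≥ 96 + 26ρ/(1−ρ)
55 ≥ 96 − 70ρ
ρ ≥ 41/70.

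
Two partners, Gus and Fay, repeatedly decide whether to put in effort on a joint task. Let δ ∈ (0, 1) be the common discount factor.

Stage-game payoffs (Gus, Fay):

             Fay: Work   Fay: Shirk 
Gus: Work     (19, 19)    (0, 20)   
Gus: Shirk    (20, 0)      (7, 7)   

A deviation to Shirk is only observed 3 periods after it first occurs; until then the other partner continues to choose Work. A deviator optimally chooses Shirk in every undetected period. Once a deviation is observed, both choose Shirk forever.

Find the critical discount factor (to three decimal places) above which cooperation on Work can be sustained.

0.425

A deviator earns 20 for 3 periods, then 7 forever; cooperating earns 19 forever. Multiplying the IC by (1−δ):
19 ≥ 20(1−δ^3) + 7δ^3, so 13·δ^3 ≥ 1 and δ^3 ≥ 1/13.
δ ≥ (1/13)^(1/3) ≈ 0.425.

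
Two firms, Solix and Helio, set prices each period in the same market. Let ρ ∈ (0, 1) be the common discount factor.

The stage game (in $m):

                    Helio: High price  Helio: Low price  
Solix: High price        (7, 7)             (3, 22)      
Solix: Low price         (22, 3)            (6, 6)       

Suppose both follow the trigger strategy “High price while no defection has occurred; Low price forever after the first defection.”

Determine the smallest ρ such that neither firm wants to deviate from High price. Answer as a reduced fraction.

15/16

One-period gain from deviating is 22 − 7 = 15. The loss is 7 − 6 = 1 in every subsequent period, with present value 1·ρ/(1−ρ).
Deviation is unprofitable when 1·ρ/(1−ρ) ≥ 15, i.e. ρ/(1−ρ) ≥ 15.
Equivalently ρ ≥ 15/(15+1) = 15/16.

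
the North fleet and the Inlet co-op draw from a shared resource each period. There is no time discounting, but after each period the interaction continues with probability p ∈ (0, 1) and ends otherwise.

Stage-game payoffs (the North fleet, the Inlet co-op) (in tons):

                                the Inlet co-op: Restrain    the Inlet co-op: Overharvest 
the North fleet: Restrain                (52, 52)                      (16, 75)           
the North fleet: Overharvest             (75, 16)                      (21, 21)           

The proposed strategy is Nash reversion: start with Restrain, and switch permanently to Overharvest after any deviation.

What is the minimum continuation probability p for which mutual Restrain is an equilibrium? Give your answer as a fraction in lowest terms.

Expected cooperation value is 52 + p·52 + p²·52 + … = 52/(1−p); deviation gives 75 + p·21/(1−p).
52 ≥ 75(1−p) + 21p ⇒ 54p ≥ 23 ⇒ p ≥ 23/54.

23/54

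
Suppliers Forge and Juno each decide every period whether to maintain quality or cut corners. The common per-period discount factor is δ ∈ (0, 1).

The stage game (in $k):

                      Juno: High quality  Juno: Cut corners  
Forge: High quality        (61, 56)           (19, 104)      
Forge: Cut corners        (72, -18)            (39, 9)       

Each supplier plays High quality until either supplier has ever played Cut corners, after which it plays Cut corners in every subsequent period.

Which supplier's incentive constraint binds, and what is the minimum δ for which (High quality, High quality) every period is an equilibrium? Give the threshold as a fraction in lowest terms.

Forge's threshold: (72−61)/(72−39) = 1/3.
Juno's threshold: (104−56)/(104−9) = 48/95.
1/3 < 48/95, so Juno binds and δ* = 48/95.

Juno; δ ≥ 48/95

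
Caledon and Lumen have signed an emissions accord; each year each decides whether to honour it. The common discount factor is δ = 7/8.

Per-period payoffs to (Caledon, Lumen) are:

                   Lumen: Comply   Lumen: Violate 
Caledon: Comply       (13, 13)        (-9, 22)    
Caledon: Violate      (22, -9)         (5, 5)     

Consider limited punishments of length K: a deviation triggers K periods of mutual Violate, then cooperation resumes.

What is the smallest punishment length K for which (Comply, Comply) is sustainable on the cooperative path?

IC: δ(1−δ^K)/(1−δ) ≥ (22−13)/(13−5) = 9/8.
With δ = 7/8: need 1 − δ^K ≥ 9/8·(1−7/8)/(7/8), i.e. δ^K ≤ 0.8393.
Since (7/8)^1 = 0.8750 and (7/8)^2 = 0.7656, the smallest such K is 2.

2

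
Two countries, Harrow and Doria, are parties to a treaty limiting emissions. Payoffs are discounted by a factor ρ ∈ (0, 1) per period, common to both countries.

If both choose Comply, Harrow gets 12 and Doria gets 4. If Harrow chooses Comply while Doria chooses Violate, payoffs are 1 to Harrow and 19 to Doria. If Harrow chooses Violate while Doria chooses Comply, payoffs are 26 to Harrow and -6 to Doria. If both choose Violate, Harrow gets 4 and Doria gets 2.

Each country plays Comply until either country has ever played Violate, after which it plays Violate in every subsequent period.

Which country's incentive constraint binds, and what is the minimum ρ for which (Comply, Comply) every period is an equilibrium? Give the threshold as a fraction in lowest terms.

Harrow's threshold: (26−12)/(26−4) = 7/11.
Doria's threshold: (19−4)/(19−2) = 15/17.
7/11 < 15/17, so Doria binds and ρ* = 15/17.

Doria; ρ ≥ 15/17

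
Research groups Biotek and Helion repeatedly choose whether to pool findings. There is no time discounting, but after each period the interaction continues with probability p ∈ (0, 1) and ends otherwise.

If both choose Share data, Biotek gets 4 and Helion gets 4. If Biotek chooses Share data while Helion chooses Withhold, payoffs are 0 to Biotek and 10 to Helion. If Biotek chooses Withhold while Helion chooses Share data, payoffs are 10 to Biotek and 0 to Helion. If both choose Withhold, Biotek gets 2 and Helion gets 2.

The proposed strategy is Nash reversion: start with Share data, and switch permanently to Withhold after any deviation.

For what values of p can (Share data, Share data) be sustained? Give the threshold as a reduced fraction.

Expected cooperation value is 4 + p·4 + p²·4 + … = 4/(1−p); deviation gives 10 + p·2/(1−p).
4 ≥ 10(1−p) + 2p ⇒ 8p ≥ 6 ⇒ p ≥ 6/8 = 3/4.

3/4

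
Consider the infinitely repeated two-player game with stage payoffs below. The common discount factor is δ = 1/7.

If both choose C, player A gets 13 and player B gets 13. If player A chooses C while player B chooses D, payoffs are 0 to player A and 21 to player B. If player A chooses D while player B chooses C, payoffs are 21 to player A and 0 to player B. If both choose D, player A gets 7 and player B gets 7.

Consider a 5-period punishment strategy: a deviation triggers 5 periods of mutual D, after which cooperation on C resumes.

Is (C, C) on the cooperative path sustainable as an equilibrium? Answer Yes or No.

No

Comparing payoff streams over the 6 periods until play realigns: cooperate → 13(1+δ+…+δ^5); deviate → 21 + 7(δ+…+δ^5).
Cooperation is sustained iff (13−7)(δ+…+δ^5) ≥ 21−13.
δ+…+δ^5 = 1/7·(1−(1/7)^5)/(1−1/7) = 0.1667, and (21−13)/(13−7) = 1.3333.
0.1667 < 1.3333, so cooperation is not sustainable.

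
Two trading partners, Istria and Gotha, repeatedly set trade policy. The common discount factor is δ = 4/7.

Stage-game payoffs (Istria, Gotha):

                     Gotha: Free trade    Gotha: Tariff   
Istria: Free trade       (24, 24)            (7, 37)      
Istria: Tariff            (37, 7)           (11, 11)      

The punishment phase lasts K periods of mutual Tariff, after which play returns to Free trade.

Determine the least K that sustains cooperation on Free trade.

3

Need Σ_{k=1}^{K} δ^k ≥ (37−24)/(24−11) = 1.0000 at δ = 4/7.
At K = 2 the sum is 0.8980 < 1.0000; at K = 3 it is 1.0845 ≥ 1.0000.
So the minimum punishment length is K = 3.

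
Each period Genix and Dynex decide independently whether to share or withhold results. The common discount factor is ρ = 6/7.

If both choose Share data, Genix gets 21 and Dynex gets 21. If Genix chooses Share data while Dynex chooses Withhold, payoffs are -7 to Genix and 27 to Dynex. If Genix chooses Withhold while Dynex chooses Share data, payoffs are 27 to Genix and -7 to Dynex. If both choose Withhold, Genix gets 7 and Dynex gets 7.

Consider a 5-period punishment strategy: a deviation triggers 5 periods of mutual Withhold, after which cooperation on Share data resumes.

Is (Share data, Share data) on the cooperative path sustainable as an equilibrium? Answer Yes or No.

Yes

A one-shot deviation gives 27 now, then 7 for 5 periods, then back to 21.
Gain from deviating: (27−21) today; loss: (21−7) in each of the next 5 periods.
No-deviation condition: (21−7)(ρ+…+ρ^5) ≥ 27−21, i.e. ρ+…+ρ^5 ≥ 3/7.
At ρ = 6/7: ρ+…+ρ^5 = 3.2240 ≥ 0.4286.
So cooperation is sustainable.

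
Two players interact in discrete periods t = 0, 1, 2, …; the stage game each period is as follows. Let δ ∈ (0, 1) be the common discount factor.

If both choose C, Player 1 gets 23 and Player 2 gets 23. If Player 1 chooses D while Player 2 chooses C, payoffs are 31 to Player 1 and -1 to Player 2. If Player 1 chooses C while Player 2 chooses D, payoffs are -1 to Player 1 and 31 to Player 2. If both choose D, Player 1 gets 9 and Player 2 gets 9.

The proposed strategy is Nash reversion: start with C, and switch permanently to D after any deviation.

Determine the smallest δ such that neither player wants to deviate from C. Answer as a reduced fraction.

One-period gain from deviating is 31 − 23 = 8. The loss is 23 − 9 = 14 in every subsequent period, with present value 14·δ/(1−δ).
Deviation is unprofitable when 14·δ/(1−δ) ≥ 8, i.e. δ/(1−δ) ≥ 4/7.
Equivalently δ ≥ 8/(8+14) = 4/11.

4/11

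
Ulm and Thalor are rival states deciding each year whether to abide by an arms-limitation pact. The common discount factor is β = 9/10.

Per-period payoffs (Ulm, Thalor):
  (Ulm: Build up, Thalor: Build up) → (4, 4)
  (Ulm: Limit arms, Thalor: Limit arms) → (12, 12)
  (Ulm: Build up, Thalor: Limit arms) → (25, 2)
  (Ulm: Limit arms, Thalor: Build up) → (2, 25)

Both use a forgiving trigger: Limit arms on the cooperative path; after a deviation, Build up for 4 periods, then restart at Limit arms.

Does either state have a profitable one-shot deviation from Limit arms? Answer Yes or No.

No

IC: β+…+β^4 ≥ (25−12)/(12−4) = 13/8.
At β = 9/10: partial sum = 3.0951 ≥ 1.6250. Cooperation sustainable.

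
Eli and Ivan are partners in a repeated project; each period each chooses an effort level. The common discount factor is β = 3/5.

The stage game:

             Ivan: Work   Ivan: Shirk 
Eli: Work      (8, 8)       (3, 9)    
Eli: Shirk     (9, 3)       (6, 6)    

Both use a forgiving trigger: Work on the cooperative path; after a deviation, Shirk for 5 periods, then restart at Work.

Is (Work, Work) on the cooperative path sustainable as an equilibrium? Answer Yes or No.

Comparing payoff streams over the 6 periods until play realigns: cooperate → 8(1+β+…+β^5); deviate → 9 + 6(β+…+β^5).
Cooperation is sustained iff (8−6)(β+…+β^5) ≥ 9−8.
β+…+β^5 = 3/5·(1−(3/5)^5)/(1−3/5) = 1.3834, and (9−8)/(8−6) = 0.5000.
1.3834 ≥ 0.5000, so cooperation is sustainable.

Yes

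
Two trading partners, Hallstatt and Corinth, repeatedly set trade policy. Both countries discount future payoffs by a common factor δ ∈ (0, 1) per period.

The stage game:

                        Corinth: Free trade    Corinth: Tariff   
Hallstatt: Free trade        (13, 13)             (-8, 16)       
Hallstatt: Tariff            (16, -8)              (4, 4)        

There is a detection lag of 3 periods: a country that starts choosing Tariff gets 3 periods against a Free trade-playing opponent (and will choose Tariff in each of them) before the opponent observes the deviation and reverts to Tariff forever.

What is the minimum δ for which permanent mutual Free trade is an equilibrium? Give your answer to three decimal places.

The best deviation is to choose Tariff for all 3 undetected periods, earning 16 each, then 4 forever once detected.
Deviation value: 16(1−δ^3)/(1−δ) + 4δ^3/(1−δ); cooperation value: 13/(1−δ).
IC: 13 ≥ 16(1−δ^3) + 4δ^3 = 16 − 12δ^3.
So δ^3 ≥ 3/12 = 1/4, giving δ ≥ (1/4)^(1/3) ≈ 0.630.

0.630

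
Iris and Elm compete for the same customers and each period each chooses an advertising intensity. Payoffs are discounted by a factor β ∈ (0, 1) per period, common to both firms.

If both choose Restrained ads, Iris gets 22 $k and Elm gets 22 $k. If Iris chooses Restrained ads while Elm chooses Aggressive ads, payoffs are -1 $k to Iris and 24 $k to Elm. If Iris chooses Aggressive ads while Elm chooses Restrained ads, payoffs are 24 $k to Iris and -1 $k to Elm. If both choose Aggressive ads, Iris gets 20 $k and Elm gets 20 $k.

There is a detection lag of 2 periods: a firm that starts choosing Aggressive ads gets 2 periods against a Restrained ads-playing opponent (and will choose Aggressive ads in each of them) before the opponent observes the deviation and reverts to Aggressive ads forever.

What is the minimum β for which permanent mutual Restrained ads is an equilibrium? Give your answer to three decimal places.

0.707

Deviating for the 2 undetected periods gains 24−22 = 2 per period over cooperation, then loses 22−20 = 2 per period forever once punishment starts.
Gain: 2(1 + β + … + β^1); loss: 2·β^2/(1−β).
No profitable deviation ⇔ 2(1−β^2) ≤ 2·β^2, i.e. β^2 ≥ 2/(2+2) = 1/2.
Hence β ≥ (1/2)^(1/2) ≈ 0.707.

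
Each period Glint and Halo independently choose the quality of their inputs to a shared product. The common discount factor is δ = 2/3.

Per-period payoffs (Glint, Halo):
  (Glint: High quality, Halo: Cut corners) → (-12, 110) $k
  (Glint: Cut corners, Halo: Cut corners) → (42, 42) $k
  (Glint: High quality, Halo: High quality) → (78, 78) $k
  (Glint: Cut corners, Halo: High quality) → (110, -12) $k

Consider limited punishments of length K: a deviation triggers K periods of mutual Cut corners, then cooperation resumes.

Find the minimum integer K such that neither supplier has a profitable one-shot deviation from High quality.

IC: δ(1−δ^K)/(1−δ) ≥ (110−78)/(78−42) = 8/9.
With δ = 2/3: need 1 − δ^K ≥ 8/9·(1−2/3)/(2/3), i.e. δ^K ≤ 0.5556.
Since (2/3)^1 = 0.6667 and (2/3)^2 = 0.4444, the smallest such K is 2.

2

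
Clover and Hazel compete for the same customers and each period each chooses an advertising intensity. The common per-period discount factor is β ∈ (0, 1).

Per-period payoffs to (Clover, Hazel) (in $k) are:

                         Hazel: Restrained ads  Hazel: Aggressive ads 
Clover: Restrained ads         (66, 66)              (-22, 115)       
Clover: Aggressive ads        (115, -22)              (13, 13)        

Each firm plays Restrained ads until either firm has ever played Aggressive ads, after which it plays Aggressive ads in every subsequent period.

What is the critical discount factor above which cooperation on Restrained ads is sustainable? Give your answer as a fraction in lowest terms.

One-period gain from deviating is 115 − 66 = 49. The loss is 66 − 13 = 53 in every subsequent period, with present value 53·β/(1−β).
Deviation is unprofitable when 53·β/(1−β) ≥ 49, i.e. β/(1−β) ≥ 49/53.
Equivalently β ≥ 49/(49+53) = 49/102.

49/102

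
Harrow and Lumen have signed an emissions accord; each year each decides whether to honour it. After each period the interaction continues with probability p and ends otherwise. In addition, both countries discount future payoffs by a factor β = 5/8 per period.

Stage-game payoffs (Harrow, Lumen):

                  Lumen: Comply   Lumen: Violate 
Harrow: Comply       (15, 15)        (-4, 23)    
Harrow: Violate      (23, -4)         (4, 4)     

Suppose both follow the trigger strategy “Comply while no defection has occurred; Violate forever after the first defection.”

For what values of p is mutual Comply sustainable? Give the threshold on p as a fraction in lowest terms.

64/95

With continuation probability p and discount β, the effective per-period discount factor is βp.
Grim-trigger IC: βp ≥ (23−15)/(23−4) = 8/19.
So p ≥ (8/19)/(5/8) = 64/95.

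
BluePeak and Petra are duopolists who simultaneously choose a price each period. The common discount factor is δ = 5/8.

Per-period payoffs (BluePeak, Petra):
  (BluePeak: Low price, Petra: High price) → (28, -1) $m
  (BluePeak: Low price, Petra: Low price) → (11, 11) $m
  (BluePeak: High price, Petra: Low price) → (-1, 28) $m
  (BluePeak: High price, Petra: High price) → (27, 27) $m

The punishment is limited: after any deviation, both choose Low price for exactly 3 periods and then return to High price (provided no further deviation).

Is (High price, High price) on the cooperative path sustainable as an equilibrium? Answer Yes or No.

A one-shot deviation gives 28 now, then 11 for 3 periods, then back to 27.
Gain from deviating: (28−27) today; loss: (27−11) in each of the next 3 periods.
No-deviation condition: (27−11)(δ+…+δ^3) ≥ 28−27, i.e. δ+…+δ^3 ≥ 1/16.
At δ = 5/8: δ+…+δ^3 = 1.2598 ≥ 0.0625.
So cooperation is sustainable.

Yes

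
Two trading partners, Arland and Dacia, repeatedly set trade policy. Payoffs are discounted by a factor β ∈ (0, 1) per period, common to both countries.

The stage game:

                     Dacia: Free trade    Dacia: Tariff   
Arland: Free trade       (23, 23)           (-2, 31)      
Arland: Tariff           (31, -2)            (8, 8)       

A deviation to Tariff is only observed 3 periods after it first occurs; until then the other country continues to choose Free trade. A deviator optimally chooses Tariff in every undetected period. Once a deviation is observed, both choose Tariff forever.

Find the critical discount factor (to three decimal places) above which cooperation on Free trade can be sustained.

A deviator earns 31 for 3 periods, then 8 forever; cooperating earns 23 forever. Multiplying the IC by (1−β):
23 ≥ 31(1−β^3) + 8β^3, so 23·β^3 ≥ 8 and β^3 ≥ 8/23.
β ≥ (8/23)^(1/3) ≈ 0.703.

0.703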